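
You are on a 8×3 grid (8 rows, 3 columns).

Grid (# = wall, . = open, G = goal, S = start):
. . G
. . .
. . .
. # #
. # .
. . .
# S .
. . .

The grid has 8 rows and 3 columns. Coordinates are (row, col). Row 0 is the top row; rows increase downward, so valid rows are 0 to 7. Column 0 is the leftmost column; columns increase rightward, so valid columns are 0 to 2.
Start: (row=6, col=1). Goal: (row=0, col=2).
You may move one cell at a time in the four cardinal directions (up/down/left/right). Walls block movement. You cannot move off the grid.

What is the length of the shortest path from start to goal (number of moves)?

Answer: Shortest path length: 9

Derivation:
BFS from (row=6, col=1) until reaching (row=0, col=2):
  Distance 0: (row=6, col=1)
  Distance 1: (row=5, col=1), (row=6, col=2), (row=7, col=1)
  Distance 2: (row=5, col=0), (row=5, col=2), (row=7, col=0), (row=7, col=2)
  Distance 3: (row=4, col=0), (row=4, col=2)
  Distance 4: (row=3, col=0)
  Distance 5: (row=2, col=0)
  Distance 6: (row=1, col=0), (row=2, col=1)
  Distance 7: (row=0, col=0), (row=1, col=1), (row=2, col=2)
  Distance 8: (row=0, col=1), (row=1, col=2)
  Distance 9: (row=0, col=2)  <- goal reached here
One shortest path (9 moves): (row=6, col=1) -> (row=5, col=1) -> (row=5, col=0) -> (row=4, col=0) -> (row=3, col=0) -> (row=2, col=0) -> (row=2, col=1) -> (row=2, col=2) -> (row=1, col=2) -> (row=0, col=2)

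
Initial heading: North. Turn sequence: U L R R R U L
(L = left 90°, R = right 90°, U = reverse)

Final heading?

Start: North
  U (U-turn (180°)) -> South
  L (left (90° counter-clockwise)) -> East
  R (right (90° clockwise)) -> South
  R (right (90° clockwise)) -> West
  R (right (90° clockwise)) -> North
  U (U-turn (180°)) -> South
  L (left (90° counter-clockwise)) -> East
Final: East

Answer: Final heading: East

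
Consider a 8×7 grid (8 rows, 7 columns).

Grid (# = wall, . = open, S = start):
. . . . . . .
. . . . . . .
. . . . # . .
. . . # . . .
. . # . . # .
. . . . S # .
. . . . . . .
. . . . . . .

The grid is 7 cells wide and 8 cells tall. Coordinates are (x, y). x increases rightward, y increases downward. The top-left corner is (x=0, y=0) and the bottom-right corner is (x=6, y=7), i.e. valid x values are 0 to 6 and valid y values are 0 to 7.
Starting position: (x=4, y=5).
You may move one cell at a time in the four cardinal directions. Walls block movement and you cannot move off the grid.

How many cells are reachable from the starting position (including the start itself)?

BFS flood-fill from (x=4, y=5):
  Distance 0: (x=4, y=5)
  Distance 1: (x=4, y=4), (x=3, y=5), (x=4, y=6)
  Distance 2: (x=4, y=3), (x=3, y=4), (x=2, y=5), (x=3, y=6), (x=5, y=6), (x=4, y=7)
  Distance 3: (x=5, y=3), (x=1, y=5), (x=2, y=6), (x=6, y=6), (x=3, y=7), (x=5, y=7)
  Distance 4: (x=5, y=2), (x=6, y=3), (x=1, y=4), (x=0, y=5), (x=6, y=5), (x=1, y=6), (x=2, y=7), (x=6, y=7)
  Distance 5: (x=5, y=1), (x=6, y=2), (x=1, y=3), (x=0, y=4), (x=6, y=4), (x=0, y=6), (x=1, y=7)
  Distance 6: (x=5, y=0), (x=4, y=1), (x=6, y=1), (x=1, y=2), (x=0, y=3), (x=2, y=3), (x=0, y=7)
  Distance 7: (x=4, y=0), (x=6, y=0), (x=1, y=1), (x=3, y=1), (x=0, y=2), (x=2, y=2)
  Distance 8: (x=1, y=0), (x=3, y=0), (x=0, y=1), (x=2, y=1), (x=3, y=2)
  Distance 9: (x=0, y=0), (x=2, y=0)
Total reachable: 51 (grid has 51 open cells total)

Answer: Reachable cells: 51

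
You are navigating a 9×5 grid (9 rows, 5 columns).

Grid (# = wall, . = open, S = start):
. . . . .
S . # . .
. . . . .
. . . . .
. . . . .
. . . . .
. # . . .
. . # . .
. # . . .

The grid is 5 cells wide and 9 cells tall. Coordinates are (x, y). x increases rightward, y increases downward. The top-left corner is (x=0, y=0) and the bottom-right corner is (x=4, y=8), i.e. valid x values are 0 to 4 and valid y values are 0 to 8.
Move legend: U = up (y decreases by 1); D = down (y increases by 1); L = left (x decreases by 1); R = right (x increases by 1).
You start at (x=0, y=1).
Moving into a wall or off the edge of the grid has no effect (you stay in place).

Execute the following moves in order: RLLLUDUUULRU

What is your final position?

Start: (x=0, y=1)
  R (right): (x=0, y=1) -> (x=1, y=1)
  L (left): (x=1, y=1) -> (x=0, y=1)
  L (left): blocked, stay at (x=0, y=1)
  L (left): blocked, stay at (x=0, y=1)
  U (up): (x=0, y=1) -> (x=0, y=0)
  D (down): (x=0, y=0) -> (x=0, y=1)
  U (up): (x=0, y=1) -> (x=0, y=0)
  U (up): blocked, stay at (x=0, y=0)
  U (up): blocked, stay at (x=0, y=0)
  L (left): blocked, stay at (x=0, y=0)
  R (right): (x=0, y=0) -> (x=1, y=0)
  U (up): blocked, stay at (x=1, y=0)
Final: (x=1, y=0)

Answer: Final position: (x=1, y=0)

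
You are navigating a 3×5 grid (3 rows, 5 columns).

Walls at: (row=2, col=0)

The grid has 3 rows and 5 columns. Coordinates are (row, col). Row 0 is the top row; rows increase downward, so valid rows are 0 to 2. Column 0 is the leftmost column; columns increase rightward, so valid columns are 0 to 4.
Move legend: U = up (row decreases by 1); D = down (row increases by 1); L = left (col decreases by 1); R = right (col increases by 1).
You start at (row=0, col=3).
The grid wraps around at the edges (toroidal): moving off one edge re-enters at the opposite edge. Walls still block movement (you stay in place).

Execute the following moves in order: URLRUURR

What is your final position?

Answer: Final position: (row=0, col=1)

Derivation:
Start: (row=0, col=3)
  U (up): (row=0, col=3) -> (row=2, col=3)
  R (right): (row=2, col=3) -> (row=2, col=4)
  L (left): (row=2, col=4) -> (row=2, col=3)
  R (right): (row=2, col=3) -> (row=2, col=4)
  U (up): (row=2, col=4) -> (row=1, col=4)
  U (up): (row=1, col=4) -> (row=0, col=4)
  R (right): (row=0, col=4) -> (row=0, col=0)
  R (right): (row=0, col=0) -> (row=0, col=1)
Final: (row=0, col=1)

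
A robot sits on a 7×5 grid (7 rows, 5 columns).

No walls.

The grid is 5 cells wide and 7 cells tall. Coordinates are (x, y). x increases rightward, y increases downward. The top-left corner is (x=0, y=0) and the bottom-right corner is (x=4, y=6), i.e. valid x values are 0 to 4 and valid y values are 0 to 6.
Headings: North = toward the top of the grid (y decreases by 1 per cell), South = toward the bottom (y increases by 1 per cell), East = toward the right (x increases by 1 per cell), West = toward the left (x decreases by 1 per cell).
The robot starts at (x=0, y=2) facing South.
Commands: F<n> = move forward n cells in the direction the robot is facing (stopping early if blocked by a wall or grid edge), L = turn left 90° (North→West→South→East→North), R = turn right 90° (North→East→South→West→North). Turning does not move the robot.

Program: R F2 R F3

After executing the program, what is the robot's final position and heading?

Start: (x=0, y=2), facing South
  R: turn right, now facing West
  F2: move forward 0/2 (blocked), now at (x=0, y=2)
  R: turn right, now facing North
  F3: move forward 2/3 (blocked), now at (x=0, y=0)
Final: (x=0, y=0), facing North

Answer: Final position: (x=0, y=0), facing North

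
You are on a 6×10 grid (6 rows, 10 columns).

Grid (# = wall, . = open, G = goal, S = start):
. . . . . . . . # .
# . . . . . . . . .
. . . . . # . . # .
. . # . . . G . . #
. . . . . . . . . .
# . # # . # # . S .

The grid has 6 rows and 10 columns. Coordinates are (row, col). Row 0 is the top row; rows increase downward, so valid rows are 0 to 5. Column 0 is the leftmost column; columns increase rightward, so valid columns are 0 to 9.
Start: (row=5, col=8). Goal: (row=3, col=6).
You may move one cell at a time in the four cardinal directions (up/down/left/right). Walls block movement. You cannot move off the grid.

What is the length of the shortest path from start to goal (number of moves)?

Answer: Shortest path length: 4

Derivation:
BFS from (row=5, col=8) until reaching (row=3, col=6):
  Distance 0: (row=5, col=8)
  Distance 1: (row=4, col=8), (row=5, col=7), (row=5, col=9)
  Distance 2: (row=3, col=8), (row=4, col=7), (row=4, col=9)
  Distance 3: (row=3, col=7), (row=4, col=6)
  Distance 4: (row=2, col=7), (row=3, col=6), (row=4, col=5)  <- goal reached here
One shortest path (4 moves): (row=5, col=8) -> (row=5, col=7) -> (row=4, col=7) -> (row=4, col=6) -> (row=3, col=6)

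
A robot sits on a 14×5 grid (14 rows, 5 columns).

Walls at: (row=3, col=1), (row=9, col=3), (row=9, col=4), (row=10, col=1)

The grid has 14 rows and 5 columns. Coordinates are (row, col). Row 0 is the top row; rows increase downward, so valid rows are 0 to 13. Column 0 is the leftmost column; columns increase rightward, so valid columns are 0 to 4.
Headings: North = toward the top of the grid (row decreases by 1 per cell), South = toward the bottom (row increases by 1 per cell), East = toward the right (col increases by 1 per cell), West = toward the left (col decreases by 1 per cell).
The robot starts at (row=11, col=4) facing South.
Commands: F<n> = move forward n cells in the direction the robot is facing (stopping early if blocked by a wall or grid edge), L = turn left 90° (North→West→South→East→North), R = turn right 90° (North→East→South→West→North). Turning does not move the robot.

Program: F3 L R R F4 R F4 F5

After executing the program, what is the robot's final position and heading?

Answer: Final position: (row=4, col=0), facing North

Derivation:
Start: (row=11, col=4), facing South
  F3: move forward 2/3 (blocked), now at (row=13, col=4)
  L: turn left, now facing East
  R: turn right, now facing South
  R: turn right, now facing West
  F4: move forward 4, now at (row=13, col=0)
  R: turn right, now facing North
  F4: move forward 4, now at (row=9, col=0)
  F5: move forward 5, now at (row=4, col=0)
Final: (row=4, col=0), facing North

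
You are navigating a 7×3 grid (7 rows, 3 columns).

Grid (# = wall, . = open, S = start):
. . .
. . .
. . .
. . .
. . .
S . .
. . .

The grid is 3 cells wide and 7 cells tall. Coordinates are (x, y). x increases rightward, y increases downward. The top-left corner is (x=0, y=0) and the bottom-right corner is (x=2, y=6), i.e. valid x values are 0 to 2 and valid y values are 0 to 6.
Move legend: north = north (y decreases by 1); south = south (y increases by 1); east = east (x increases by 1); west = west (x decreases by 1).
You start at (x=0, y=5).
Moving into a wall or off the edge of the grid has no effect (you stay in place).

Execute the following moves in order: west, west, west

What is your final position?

Start: (x=0, y=5)
  [×3]west (west): blocked, stay at (x=0, y=5)
Final: (x=0, y=5)

Answer: Final position: (x=0, y=5)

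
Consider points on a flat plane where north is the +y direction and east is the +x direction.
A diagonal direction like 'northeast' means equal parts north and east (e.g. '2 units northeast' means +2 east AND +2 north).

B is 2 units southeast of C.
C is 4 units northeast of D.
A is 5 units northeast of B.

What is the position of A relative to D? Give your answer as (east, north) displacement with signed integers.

Place D at the origin (east=0, north=0).
  C is 4 units northeast of D: delta (east=+4, north=+4); C at (east=4, north=4).
  B is 2 units southeast of C: delta (east=+2, north=-2); B at (east=6, north=2).
  A is 5 units northeast of B: delta (east=+5, north=+5); A at (east=11, north=7).
Therefore A relative to D: (east=11, north=7).

Answer: A is at (east=11, north=7) relative to D.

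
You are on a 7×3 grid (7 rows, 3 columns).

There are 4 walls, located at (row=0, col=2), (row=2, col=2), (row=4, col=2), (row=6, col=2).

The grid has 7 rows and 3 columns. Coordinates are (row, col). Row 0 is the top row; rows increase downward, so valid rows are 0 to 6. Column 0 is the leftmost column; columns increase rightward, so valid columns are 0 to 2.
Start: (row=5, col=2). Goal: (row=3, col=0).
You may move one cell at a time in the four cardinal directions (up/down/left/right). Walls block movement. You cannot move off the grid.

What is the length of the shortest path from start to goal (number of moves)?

Answer: Shortest path length: 4

Derivation:
BFS from (row=5, col=2) until reaching (row=3, col=0):
  Distance 0: (row=5, col=2)
  Distance 1: (row=5, col=1)
  Distance 2: (row=4, col=1), (row=5, col=0), (row=6, col=1)
  Distance 3: (row=3, col=1), (row=4, col=0), (row=6, col=0)
  Distance 4: (row=2, col=1), (row=3, col=0), (row=3, col=2)  <- goal reached here
One shortest path (4 moves): (row=5, col=2) -> (row=5, col=1) -> (row=5, col=0) -> (row=4, col=0) -> (row=3, col=0)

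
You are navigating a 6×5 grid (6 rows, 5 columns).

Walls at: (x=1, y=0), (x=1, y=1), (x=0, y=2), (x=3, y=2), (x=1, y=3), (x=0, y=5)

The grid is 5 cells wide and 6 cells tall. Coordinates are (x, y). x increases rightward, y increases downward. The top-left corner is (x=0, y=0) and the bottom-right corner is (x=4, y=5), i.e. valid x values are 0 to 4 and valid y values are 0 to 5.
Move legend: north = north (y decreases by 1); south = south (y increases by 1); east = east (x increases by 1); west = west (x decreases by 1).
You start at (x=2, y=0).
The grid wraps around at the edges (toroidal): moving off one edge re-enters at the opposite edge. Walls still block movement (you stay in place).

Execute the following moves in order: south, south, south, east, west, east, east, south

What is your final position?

Start: (x=2, y=0)
  south (south): (x=2, y=0) -> (x=2, y=1)
  south (south): (x=2, y=1) -> (x=2, y=2)
  south (south): (x=2, y=2) -> (x=2, y=3)
  east (east): (x=2, y=3) -> (x=3, y=3)
  west (west): (x=3, y=3) -> (x=2, y=3)
  east (east): (x=2, y=3) -> (x=3, y=3)
  east (east): (x=3, y=3) -> (x=4, y=3)
  south (south): (x=4, y=3) -> (x=4, y=4)
Final: (x=4, y=4)

Answer: Final position: (x=4, y=4)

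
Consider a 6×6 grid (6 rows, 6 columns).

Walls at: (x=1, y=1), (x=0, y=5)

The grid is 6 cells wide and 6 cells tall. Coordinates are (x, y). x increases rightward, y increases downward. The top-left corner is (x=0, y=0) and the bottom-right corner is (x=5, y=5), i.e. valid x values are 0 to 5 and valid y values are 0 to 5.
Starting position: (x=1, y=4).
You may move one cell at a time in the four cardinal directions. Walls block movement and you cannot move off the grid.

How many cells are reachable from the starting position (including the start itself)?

BFS flood-fill from (x=1, y=4):
  Distance 0: (x=1, y=4)
  Distance 1: (x=1, y=3), (x=0, y=4), (x=2, y=4), (x=1, y=5)
  Distance 2: (x=1, y=2), (x=0, y=3), (x=2, y=3), (x=3, y=4), (x=2, y=5)
  Distance 3: (x=0, y=2), (x=2, y=2), (x=3, y=3), (x=4, y=4), (x=3, y=5)
  Distance 4: (x=0, y=1), (x=2, y=1), (x=3, y=2), (x=4, y=3), (x=5, y=4), (x=4, y=5)
  Distance 5: (x=0, y=0), (x=2, y=0), (x=3, y=1), (x=4, y=2), (x=5, y=3), (x=5, y=5)
  Distance 6: (x=1, y=0), (x=3, y=0), (x=4, y=1), (x=5, y=2)
  Distance 7: (x=4, y=0), (x=5, y=1)
  Distance 8: (x=5, y=0)
Total reachable: 34 (grid has 34 open cells total)

Answer: Reachable cells: 34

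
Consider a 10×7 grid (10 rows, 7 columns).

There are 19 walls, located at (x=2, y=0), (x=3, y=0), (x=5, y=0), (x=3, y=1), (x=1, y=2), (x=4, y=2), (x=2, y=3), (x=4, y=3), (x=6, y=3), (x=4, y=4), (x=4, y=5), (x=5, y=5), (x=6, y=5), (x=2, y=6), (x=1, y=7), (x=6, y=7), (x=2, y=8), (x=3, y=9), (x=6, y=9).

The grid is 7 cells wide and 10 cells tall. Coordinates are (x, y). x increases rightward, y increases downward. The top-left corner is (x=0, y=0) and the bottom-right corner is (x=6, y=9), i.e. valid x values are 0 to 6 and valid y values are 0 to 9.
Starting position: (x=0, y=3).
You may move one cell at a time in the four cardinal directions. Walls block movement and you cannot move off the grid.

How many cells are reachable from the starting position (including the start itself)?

Answer: Reachable cells: 41

Derivation:
BFS flood-fill from (x=0, y=3):
  Distance 0: (x=0, y=3)
  Distance 1: (x=0, y=2), (x=1, y=3), (x=0, y=4)
  Distance 2: (x=0, y=1), (x=1, y=4), (x=0, y=5)
  Distance 3: (x=0, y=0), (x=1, y=1), (x=2, y=4), (x=1, y=5), (x=0, y=6)
  Distance 4: (x=1, y=0), (x=2, y=1), (x=3, y=4), (x=2, y=5), (x=1, y=6), (x=0, y=7)
  Distance 5: (x=2, y=2), (x=3, y=3), (x=3, y=5), (x=0, y=8)
  Distance 6: (x=3, y=2), (x=3, y=6), (x=1, y=8), (x=0, y=9)
  Distance 7: (x=4, y=6), (x=3, y=7), (x=1, y=9)
  Distance 8: (x=5, y=6), (x=2, y=7), (x=4, y=7), (x=3, y=8), (x=2, y=9)
  Distance 9: (x=6, y=6), (x=5, y=7), (x=4, y=8)
  Distance 10: (x=5, y=8), (x=4, y=9)
  Distance 11: (x=6, y=8), (x=5, y=9)
Total reachable: 41 (grid has 51 open cells total)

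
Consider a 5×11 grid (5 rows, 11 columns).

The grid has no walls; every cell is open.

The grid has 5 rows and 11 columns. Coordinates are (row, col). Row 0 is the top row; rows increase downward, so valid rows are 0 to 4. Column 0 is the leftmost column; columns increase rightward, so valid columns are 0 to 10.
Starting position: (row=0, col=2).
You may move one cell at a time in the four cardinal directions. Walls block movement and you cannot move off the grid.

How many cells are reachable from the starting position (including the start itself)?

Answer: Reachable cells: 55

Derivation:
BFS flood-fill from (row=0, col=2):
  Distance 0: (row=0, col=2)
  Distance 1: (row=0, col=1), (row=0, col=3), (row=1, col=2)
  Distance 2: (row=0, col=0), (row=0, col=4), (row=1, col=1), (row=1, col=3), (row=2, col=2)
  Distance 3: (row=0, col=5), (row=1, col=0), (row=1, col=4), (row=2, col=1), (row=2, col=3), (row=3, col=2)
  Distance 4: (row=0, col=6), (row=1, col=5), (row=2, col=0), (row=2, col=4), (row=3, col=1), (row=3, col=3), (row=4, col=2)
  Distance 5: (row=0, col=7), (row=1, col=6), (row=2, col=5), (row=3, col=0), (row=3, col=4), (row=4, col=1), (row=4, col=3)
  Distance 6: (row=0, col=8), (row=1, col=7), (row=2, col=6), (row=3, col=5), (row=4, col=0), (row=4, col=4)
  Distance 7: (row=0, col=9), (row=1, col=8), (row=2, col=7), (row=3, col=6), (row=4, col=5)
  Distance 8: (row=0, col=10), (row=1, col=9), (row=2, col=8), (row=3, col=7), (row=4, col=6)
  Distance 9: (row=1, col=10), (row=2, col=9), (row=3, col=8), (row=4, col=7)
  Distance 10: (row=2, col=10), (row=3, col=9), (row=4, col=8)
  Distance 11: (row=3, col=10), (row=4, col=9)
  Distance 12: (row=4, col=10)
Total reachable: 55 (grid has 55 open cells total)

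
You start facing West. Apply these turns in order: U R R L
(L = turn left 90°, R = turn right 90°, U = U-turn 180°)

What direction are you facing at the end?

Start: West
  U (U-turn (180°)) -> East
  R (right (90° clockwise)) -> South
  R (right (90° clockwise)) -> West
  L (left (90° counter-clockwise)) -> South
Final: South

Answer: Final heading: South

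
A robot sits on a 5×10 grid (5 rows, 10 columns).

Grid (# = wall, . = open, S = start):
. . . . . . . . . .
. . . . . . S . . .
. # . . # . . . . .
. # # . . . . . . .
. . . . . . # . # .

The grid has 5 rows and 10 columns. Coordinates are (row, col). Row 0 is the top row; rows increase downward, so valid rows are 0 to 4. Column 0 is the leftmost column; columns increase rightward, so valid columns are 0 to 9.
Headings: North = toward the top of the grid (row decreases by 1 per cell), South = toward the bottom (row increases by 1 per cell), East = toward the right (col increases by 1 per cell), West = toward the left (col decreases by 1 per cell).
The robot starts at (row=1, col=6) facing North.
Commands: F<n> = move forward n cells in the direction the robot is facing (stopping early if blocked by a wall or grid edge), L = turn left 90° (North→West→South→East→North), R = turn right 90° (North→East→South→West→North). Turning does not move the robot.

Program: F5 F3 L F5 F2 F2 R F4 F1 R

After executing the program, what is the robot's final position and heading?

Answer: Final position: (row=0, col=0), facing East

Derivation:
Start: (row=1, col=6), facing North
  F5: move forward 1/5 (blocked), now at (row=0, col=6)
  F3: move forward 0/3 (blocked), now at (row=0, col=6)
  L: turn left, now facing West
  F5: move forward 5, now at (row=0, col=1)
  F2: move forward 1/2 (blocked), now at (row=0, col=0)
  F2: move forward 0/2 (blocked), now at (row=0, col=0)
  R: turn right, now facing North
  F4: move forward 0/4 (blocked), now at (row=0, col=0)
  F1: move forward 0/1 (blocked), now at (row=0, col=0)
  R: turn right, now facing East
Final: (row=0, col=0), facing East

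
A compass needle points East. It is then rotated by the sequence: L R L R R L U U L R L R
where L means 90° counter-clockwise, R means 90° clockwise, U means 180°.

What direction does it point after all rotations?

Answer: Final heading: East

Derivation:
Start: East
  L (left (90° counter-clockwise)) -> North
  R (right (90° clockwise)) -> East
  L (left (90° counter-clockwise)) -> North
  R (right (90° clockwise)) -> East
  R (right (90° clockwise)) -> South
  L (left (90° counter-clockwise)) -> East
  U (U-turn (180°)) -> West
  U (U-turn (180°)) -> East
  L (left (90° counter-clockwise)) -> North
  R (right (90° clockwise)) -> East
  L (left (90° counter-clockwise)) -> North
  R (right (90° clockwise)) -> East
Final: East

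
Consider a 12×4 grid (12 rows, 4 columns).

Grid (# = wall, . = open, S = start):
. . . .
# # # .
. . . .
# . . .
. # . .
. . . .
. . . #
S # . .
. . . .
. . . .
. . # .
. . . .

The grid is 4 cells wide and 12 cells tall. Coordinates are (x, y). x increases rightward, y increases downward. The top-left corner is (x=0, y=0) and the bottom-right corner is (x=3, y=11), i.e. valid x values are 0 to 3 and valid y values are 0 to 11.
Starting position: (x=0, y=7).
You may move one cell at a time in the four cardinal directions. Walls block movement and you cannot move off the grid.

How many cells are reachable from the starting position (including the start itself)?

BFS flood-fill from (x=0, y=7):
  Distance 0: (x=0, y=7)
  Distance 1: (x=0, y=6), (x=0, y=8)
  Distance 2: (x=0, y=5), (x=1, y=6), (x=1, y=8), (x=0, y=9)
  Distance 3: (x=0, y=4), (x=1, y=5), (x=2, y=6), (x=2, y=8), (x=1, y=9), (x=0, y=10)
  Distance 4: (x=2, y=5), (x=2, y=7), (x=3, y=8), (x=2, y=9), (x=1, y=10), (x=0, y=11)
  Distance 5: (x=2, y=4), (x=3, y=5), (x=3, y=7), (x=3, y=9), (x=1, y=11)
  Distance 6: (x=2, y=3), (x=3, y=4), (x=3, y=10), (x=2, y=11)
  Distance 7: (x=2, y=2), (x=1, y=3), (x=3, y=3), (x=3, y=11)
  Distance 8: (x=1, y=2), (x=3, y=2)
  Distance 9: (x=3, y=1), (x=0, y=2)
  Distance 10: (x=3, y=0)
  Distance 11: (x=2, y=0)
  Distance 12: (x=1, y=0)
  Distance 13: (x=0, y=0)
Total reachable: 40 (grid has 40 open cells total)

Answer: Reachable cells: 40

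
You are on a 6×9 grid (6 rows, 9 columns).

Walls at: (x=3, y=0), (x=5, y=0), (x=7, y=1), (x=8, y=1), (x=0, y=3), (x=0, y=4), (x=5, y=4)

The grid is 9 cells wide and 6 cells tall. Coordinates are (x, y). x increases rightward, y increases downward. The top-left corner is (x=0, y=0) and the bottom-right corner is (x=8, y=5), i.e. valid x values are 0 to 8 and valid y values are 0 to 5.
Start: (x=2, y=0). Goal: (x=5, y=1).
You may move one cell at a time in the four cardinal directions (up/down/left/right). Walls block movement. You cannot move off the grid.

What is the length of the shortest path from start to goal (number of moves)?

BFS from (x=2, y=0) until reaching (x=5, y=1):
  Distance 0: (x=2, y=0)
  Distance 1: (x=1, y=0), (x=2, y=1)
  Distance 2: (x=0, y=0), (x=1, y=1), (x=3, y=1), (x=2, y=2)
  Distance 3: (x=0, y=1), (x=4, y=1), (x=1, y=2), (x=3, y=2), (x=2, y=3)
  Distance 4: (x=4, y=0), (x=5, y=1), (x=0, y=2), (x=4, y=2), (x=1, y=3), (x=3, y=3), (x=2, y=4)  <- goal reached here
One shortest path (4 moves): (x=2, y=0) -> (x=2, y=1) -> (x=3, y=1) -> (x=4, y=1) -> (x=5, y=1)

Answer: Shortest path length: 4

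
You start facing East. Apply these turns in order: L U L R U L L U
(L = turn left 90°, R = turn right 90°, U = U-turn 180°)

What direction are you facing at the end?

Answer: Final heading: North

Derivation:
Start: East
  L (left (90° counter-clockwise)) -> North
  U (U-turn (180°)) -> South
  L (left (90° counter-clockwise)) -> East
  R (right (90° clockwise)) -> South
  U (U-turn (180°)) -> North
  L (left (90° counter-clockwise)) -> West
  L (left (90° counter-clockwise)) -> South
  U (U-turn (180°)) -> North
Final: North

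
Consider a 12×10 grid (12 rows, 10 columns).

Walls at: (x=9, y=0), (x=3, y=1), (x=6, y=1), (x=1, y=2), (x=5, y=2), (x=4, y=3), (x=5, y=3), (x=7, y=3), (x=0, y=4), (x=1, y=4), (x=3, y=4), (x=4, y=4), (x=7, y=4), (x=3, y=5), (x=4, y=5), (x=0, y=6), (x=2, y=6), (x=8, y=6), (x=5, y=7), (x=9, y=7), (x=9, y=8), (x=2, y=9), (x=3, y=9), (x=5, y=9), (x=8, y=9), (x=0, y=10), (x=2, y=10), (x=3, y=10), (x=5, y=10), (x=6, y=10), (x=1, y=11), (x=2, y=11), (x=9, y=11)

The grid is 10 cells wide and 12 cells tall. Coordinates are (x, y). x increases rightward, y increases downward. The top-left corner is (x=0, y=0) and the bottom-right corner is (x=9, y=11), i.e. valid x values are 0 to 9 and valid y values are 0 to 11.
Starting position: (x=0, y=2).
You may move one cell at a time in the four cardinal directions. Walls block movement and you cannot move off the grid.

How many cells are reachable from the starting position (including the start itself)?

BFS flood-fill from (x=0, y=2):
  Distance 0: (x=0, y=2)
  Distance 1: (x=0, y=1), (x=0, y=3)
  Distance 2: (x=0, y=0), (x=1, y=1), (x=1, y=3)
  Distance 3: (x=1, y=0), (x=2, y=1), (x=2, y=3)
  Distance 4: (x=2, y=0), (x=2, y=2), (x=3, y=3), (x=2, y=4)
  Distance 5: (x=3, y=0), (x=3, y=2), (x=2, y=5)
  Distance 6: (x=4, y=0), (x=4, y=2), (x=1, y=5)
  Distance 7: (x=5, y=0), (x=4, y=1), (x=0, y=5), (x=1, y=6)
  Distance 8: (x=6, y=0), (x=5, y=1), (x=1, y=7)
  Distance 9: (x=7, y=0), (x=0, y=7), (x=2, y=7), (x=1, y=8)
  Distance 10: (x=8, y=0), (x=7, y=1), (x=3, y=7), (x=0, y=8), (x=2, y=8), (x=1, y=9)
  Distance 11: (x=8, y=1), (x=7, y=2), (x=3, y=6), (x=4, y=7), (x=3, y=8), (x=0, y=9), (x=1, y=10)
  Distance 12: (x=9, y=1), (x=6, y=2), (x=8, y=2), (x=4, y=6), (x=4, y=8)
  Distance 13: (x=9, y=2), (x=6, y=3), (x=8, y=3), (x=5, y=6), (x=5, y=8), (x=4, y=9)
  Distance 14: (x=9, y=3), (x=6, y=4), (x=8, y=4), (x=5, y=5), (x=6, y=6), (x=6, y=8), (x=4, y=10)
  Distance 15: (x=5, y=4), (x=9, y=4), (x=6, y=5), (x=8, y=5), (x=7, y=6), (x=6, y=7), (x=7, y=8), (x=6, y=9), (x=4, y=11)
  Distance 16: (x=7, y=5), (x=9, y=5), (x=7, y=7), (x=8, y=8), (x=7, y=9), (x=3, y=11), (x=5, y=11)
  Distance 17: (x=9, y=6), (x=8, y=7), (x=7, y=10), (x=6, y=11)
  Distance 18: (x=8, y=10), (x=7, y=11)
  Distance 19: (x=9, y=10), (x=8, y=11)
  Distance 20: (x=9, y=9)
Total reachable: 86 (grid has 87 open cells total)

Answer: Reachable cells: 86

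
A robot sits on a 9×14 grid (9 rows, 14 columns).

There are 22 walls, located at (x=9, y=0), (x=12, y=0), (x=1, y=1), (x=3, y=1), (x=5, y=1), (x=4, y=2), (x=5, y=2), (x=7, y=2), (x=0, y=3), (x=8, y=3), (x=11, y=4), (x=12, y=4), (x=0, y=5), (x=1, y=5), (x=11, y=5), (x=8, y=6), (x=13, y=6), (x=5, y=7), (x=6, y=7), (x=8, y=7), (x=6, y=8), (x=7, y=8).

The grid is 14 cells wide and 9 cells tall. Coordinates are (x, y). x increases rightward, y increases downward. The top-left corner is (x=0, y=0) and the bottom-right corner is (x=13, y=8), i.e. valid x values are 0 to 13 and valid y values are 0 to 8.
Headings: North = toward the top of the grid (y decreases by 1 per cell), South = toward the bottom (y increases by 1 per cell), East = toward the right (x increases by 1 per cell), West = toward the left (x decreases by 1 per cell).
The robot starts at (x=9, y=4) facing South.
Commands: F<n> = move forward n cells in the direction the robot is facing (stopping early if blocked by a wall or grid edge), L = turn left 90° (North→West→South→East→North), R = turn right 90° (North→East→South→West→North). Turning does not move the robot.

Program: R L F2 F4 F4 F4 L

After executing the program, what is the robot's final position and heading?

Answer: Final position: (x=9, y=8), facing East

Derivation:
Start: (x=9, y=4), facing South
  R: turn right, now facing West
  L: turn left, now facing South
  F2: move forward 2, now at (x=9, y=6)
  F4: move forward 2/4 (blocked), now at (x=9, y=8)
  F4: move forward 0/4 (blocked), now at (x=9, y=8)
  F4: move forward 0/4 (blocked), now at (x=9, y=8)
  L: turn left, now facing East
Final: (x=9, y=8), facing East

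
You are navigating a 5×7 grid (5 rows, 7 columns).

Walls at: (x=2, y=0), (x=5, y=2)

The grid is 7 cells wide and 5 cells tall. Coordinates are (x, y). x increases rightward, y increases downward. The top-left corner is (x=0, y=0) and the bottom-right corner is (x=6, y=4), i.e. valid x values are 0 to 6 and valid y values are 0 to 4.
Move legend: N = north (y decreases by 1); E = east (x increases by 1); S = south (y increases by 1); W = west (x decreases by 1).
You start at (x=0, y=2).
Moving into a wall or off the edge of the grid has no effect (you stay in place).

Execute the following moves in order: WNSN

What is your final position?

Answer: Final position: (x=0, y=1)

Derivation:
Start: (x=0, y=2)
  W (west): blocked, stay at (x=0, y=2)
  N (north): (x=0, y=2) -> (x=0, y=1)
  S (south): (x=0, y=1) -> (x=0, y=2)
  N (north): (x=0, y=2) -> (x=0, y=1)
Final: (x=0, y=1)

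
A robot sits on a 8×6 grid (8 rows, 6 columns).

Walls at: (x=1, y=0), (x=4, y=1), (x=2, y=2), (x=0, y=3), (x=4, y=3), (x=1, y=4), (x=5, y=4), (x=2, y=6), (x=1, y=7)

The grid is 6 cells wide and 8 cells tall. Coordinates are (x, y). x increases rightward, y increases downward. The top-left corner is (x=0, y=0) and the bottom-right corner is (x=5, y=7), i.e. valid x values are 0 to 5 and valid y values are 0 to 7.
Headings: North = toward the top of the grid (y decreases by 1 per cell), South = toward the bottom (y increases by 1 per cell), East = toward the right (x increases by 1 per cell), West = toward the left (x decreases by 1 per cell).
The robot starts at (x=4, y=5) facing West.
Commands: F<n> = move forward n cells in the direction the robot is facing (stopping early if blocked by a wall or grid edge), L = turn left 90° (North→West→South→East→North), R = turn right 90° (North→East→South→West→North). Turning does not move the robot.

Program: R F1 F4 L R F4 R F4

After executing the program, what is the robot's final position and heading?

Start: (x=4, y=5), facing West
  R: turn right, now facing North
  F1: move forward 1, now at (x=4, y=4)
  F4: move forward 0/4 (blocked), now at (x=4, y=4)
  L: turn left, now facing West
  R: turn right, now facing North
  F4: move forward 0/4 (blocked), now at (x=4, y=4)
  R: turn right, now facing East
  F4: move forward 0/4 (blocked), now at (x=4, y=4)
Final: (x=4, y=4), facing East

Answer: Final position: (x=4, y=4), facing East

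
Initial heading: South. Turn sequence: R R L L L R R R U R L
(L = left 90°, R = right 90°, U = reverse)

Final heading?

Answer: Final heading: South

Derivation:
Start: South
  R (right (90° clockwise)) -> West
  R (right (90° clockwise)) -> North
  L (left (90° counter-clockwise)) -> West
  L (left (90° counter-clockwise)) -> South
  L (left (90° counter-clockwise)) -> East
  R (right (90° clockwise)) -> South
  R (right (90° clockwise)) -> West
  R (right (90° clockwise)) -> North
  U (U-turn (180°)) -> South
  R (right (90° clockwise)) -> West
  L (left (90° counter-clockwise)) -> South
Final: South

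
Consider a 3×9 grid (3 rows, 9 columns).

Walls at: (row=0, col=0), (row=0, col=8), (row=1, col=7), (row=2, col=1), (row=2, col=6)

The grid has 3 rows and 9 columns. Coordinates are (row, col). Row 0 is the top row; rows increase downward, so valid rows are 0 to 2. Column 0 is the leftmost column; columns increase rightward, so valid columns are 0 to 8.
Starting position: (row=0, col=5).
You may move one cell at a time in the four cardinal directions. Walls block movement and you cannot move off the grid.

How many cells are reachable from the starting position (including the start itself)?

BFS flood-fill from (row=0, col=5):
  Distance 0: (row=0, col=5)
  Distance 1: (row=0, col=4), (row=0, col=6), (row=1, col=5)
  Distance 2: (row=0, col=3), (row=0, col=7), (row=1, col=4), (row=1, col=6), (row=2, col=5)
  Distance 3: (row=0, col=2), (row=1, col=3), (row=2, col=4)
  Distance 4: (row=0, col=1), (row=1, col=2), (row=2, col=3)
  Distance 5: (row=1, col=1), (row=2, col=2)
  Distance 6: (row=1, col=0)
  Distance 7: (row=2, col=0)
Total reachable: 19 (grid has 22 open cells total)

Answer: Reachable cells: 19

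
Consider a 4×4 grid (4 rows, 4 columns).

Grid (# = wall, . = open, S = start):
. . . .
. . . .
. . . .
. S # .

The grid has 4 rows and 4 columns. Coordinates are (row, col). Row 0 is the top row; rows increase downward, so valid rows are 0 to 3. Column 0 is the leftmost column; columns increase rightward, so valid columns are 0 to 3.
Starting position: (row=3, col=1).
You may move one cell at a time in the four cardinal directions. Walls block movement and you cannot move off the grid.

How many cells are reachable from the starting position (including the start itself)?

Answer: Reachable cells: 15

Derivation:
BFS flood-fill from (row=3, col=1):
  Distance 0: (row=3, col=1)
  Distance 1: (row=2, col=1), (row=3, col=0)
  Distance 2: (row=1, col=1), (row=2, col=0), (row=2, col=2)
  Distance 3: (row=0, col=1), (row=1, col=0), (row=1, col=2), (row=2, col=3)
  Distance 4: (row=0, col=0), (row=0, col=2), (row=1, col=3), (row=3, col=3)
  Distance 5: (row=0, col=3)
Total reachable: 15 (grid has 15 open cells total)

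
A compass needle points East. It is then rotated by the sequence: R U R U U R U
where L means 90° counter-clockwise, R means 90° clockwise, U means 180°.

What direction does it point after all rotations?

Answer: Final heading: North

Derivation:
Start: East
  R (right (90° clockwise)) -> South
  U (U-turn (180°)) -> North
  R (right (90° clockwise)) -> East
  U (U-turn (180°)) -> West
  U (U-turn (180°)) -> East
  R (right (90° clockwise)) -> South
  U (U-turn (180°)) -> North
Final: North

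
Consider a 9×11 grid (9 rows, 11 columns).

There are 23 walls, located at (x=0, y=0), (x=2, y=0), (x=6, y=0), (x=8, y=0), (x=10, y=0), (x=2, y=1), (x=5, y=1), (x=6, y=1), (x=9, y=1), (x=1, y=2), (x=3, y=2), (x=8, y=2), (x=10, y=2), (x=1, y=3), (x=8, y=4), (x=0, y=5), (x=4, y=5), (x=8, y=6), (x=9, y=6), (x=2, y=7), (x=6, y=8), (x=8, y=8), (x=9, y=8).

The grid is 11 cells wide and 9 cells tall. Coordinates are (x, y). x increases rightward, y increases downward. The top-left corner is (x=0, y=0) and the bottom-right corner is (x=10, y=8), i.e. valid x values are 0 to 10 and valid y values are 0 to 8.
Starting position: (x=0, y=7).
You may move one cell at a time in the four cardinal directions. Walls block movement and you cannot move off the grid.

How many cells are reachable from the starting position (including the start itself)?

BFS flood-fill from (x=0, y=7):
  Distance 0: (x=0, y=7)
  Distance 1: (x=0, y=6), (x=1, y=7), (x=0, y=8)
  Distance 2: (x=1, y=6), (x=1, y=8)
  Distance 3: (x=1, y=5), (x=2, y=6), (x=2, y=8)
  Distance 4: (x=1, y=4), (x=2, y=5), (x=3, y=6), (x=3, y=8)
  Distance 5: (x=0, y=4), (x=2, y=4), (x=3, y=5), (x=4, y=6), (x=3, y=7), (x=4, y=8)
  Distance 6: (x=0, y=3), (x=2, y=3), (x=3, y=4), (x=5, y=6), (x=4, y=7), (x=5, y=8)
  Distance 7: (x=0, y=2), (x=2, y=2), (x=3, y=3), (x=4, y=4), (x=5, y=5), (x=6, y=6), (x=5, y=7)
  Distance 8: (x=0, y=1), (x=4, y=3), (x=5, y=4), (x=6, y=5), (x=7, y=6), (x=6, y=7)
  Distance 9: (x=1, y=1), (x=4, y=2), (x=5, y=3), (x=6, y=4), (x=7, y=5), (x=7, y=7)
  Distance 10: (x=1, y=0), (x=4, y=1), (x=5, y=2), (x=6, y=3), (x=7, y=4), (x=8, y=5), (x=8, y=7), (x=7, y=8)
  Distance 11: (x=4, y=0), (x=3, y=1), (x=6, y=2), (x=7, y=3), (x=9, y=5), (x=9, y=7)
  Distance 12: (x=3, y=0), (x=5, y=0), (x=7, y=2), (x=8, y=3), (x=9, y=4), (x=10, y=5), (x=10, y=7)
  Distance 13: (x=7, y=1), (x=9, y=3), (x=10, y=4), (x=10, y=6), (x=10, y=8)
  Distance 14: (x=7, y=0), (x=8, y=1), (x=9, y=2), (x=10, y=3)
Total reachable: 74 (grid has 76 open cells total)

Answer: Reachable cells: 74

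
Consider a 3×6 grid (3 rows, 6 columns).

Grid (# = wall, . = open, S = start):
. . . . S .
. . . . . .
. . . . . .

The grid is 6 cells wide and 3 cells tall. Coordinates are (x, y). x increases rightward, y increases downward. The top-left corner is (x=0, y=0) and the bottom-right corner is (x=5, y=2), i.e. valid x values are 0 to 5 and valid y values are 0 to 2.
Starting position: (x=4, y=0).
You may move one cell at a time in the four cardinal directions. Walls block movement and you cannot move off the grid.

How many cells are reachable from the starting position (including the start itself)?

BFS flood-fill from (x=4, y=0):
  Distance 0: (x=4, y=0)
  Distance 1: (x=3, y=0), (x=5, y=0), (x=4, y=1)
  Distance 2: (x=2, y=0), (x=3, y=1), (x=5, y=1), (x=4, y=2)
  Distance 3: (x=1, y=0), (x=2, y=1), (x=3, y=2), (x=5, y=2)
  Distance 4: (x=0, y=0), (x=1, y=1), (x=2, y=2)
  Distance 5: (x=0, y=1), (x=1, y=2)
  Distance 6: (x=0, y=2)
Total reachable: 18 (grid has 18 open cells total)

Answer: Reachable cells: 18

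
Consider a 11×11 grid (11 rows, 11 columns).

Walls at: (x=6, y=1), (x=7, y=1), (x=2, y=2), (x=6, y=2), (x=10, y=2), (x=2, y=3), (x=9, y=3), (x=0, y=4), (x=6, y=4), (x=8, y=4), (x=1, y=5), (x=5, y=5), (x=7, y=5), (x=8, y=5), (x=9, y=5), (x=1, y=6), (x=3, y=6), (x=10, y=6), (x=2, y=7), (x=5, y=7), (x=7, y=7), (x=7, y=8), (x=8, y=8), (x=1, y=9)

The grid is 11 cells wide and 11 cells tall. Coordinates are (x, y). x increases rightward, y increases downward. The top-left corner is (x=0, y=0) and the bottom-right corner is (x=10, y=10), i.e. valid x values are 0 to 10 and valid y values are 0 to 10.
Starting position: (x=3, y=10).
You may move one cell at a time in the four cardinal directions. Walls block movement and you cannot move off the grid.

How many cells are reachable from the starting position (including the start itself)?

Answer: Reachable cells: 93

Derivation:
BFS flood-fill from (x=3, y=10):
  Distance 0: (x=3, y=10)
  Distance 1: (x=3, y=9), (x=2, y=10), (x=4, y=10)
  Distance 2: (x=3, y=8), (x=2, y=9), (x=4, y=9), (x=1, y=10), (x=5, y=10)
  Distance 3: (x=3, y=7), (x=2, y=8), (x=4, y=8), (x=5, y=9), (x=0, y=10), (x=6, y=10)
  Distance 4: (x=4, y=7), (x=1, y=8), (x=5, y=8), (x=0, y=9), (x=6, y=9), (x=7, y=10)
  Distance 5: (x=4, y=6), (x=1, y=7), (x=0, y=8), (x=6, y=8), (x=7, y=9), (x=8, y=10)
  Distance 6: (x=4, y=5), (x=5, y=6), (x=0, y=7), (x=6, y=7), (x=8, y=9), (x=9, y=10)
  Distance 7: (x=4, y=4), (x=3, y=5), (x=0, y=6), (x=6, y=6), (x=9, y=9), (x=10, y=10)
  Distance 8: (x=4, y=3), (x=3, y=4), (x=5, y=4), (x=0, y=5), (x=2, y=5), (x=6, y=5), (x=7, y=6), (x=9, y=8), (x=10, y=9)
  Distance 9: (x=4, y=2), (x=3, y=3), (x=5, y=3), (x=2, y=4), (x=2, y=6), (x=8, y=6), (x=9, y=7), (x=10, y=8)
  Distance 10: (x=4, y=1), (x=3, y=2), (x=5, y=2), (x=6, y=3), (x=1, y=4), (x=9, y=6), (x=8, y=7), (x=10, y=7)
  Distance 11: (x=4, y=0), (x=3, y=1), (x=5, y=1), (x=1, y=3), (x=7, y=3)
  Distance 12: (x=3, y=0), (x=5, y=0), (x=2, y=1), (x=1, y=2), (x=7, y=2), (x=0, y=3), (x=8, y=3), (x=7, y=4)
  Distance 13: (x=2, y=0), (x=6, y=0), (x=1, y=1), (x=0, y=2), (x=8, y=2)
  Distance 14: (x=1, y=0), (x=7, y=0), (x=0, y=1), (x=8, y=1), (x=9, y=2)
  Distance 15: (x=0, y=0), (x=8, y=0), (x=9, y=1)
  Distance 16: (x=9, y=0), (x=10, y=1)
  Distance 17: (x=10, y=0)
Total reachable: 93 (grid has 97 open cells total)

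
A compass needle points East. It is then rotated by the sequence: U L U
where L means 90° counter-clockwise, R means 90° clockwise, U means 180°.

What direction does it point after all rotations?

Answer: Final heading: North

Derivation:
Start: East
  U (U-turn (180°)) -> West
  L (left (90° counter-clockwise)) -> South
  U (U-turn (180°)) -> North
Final: North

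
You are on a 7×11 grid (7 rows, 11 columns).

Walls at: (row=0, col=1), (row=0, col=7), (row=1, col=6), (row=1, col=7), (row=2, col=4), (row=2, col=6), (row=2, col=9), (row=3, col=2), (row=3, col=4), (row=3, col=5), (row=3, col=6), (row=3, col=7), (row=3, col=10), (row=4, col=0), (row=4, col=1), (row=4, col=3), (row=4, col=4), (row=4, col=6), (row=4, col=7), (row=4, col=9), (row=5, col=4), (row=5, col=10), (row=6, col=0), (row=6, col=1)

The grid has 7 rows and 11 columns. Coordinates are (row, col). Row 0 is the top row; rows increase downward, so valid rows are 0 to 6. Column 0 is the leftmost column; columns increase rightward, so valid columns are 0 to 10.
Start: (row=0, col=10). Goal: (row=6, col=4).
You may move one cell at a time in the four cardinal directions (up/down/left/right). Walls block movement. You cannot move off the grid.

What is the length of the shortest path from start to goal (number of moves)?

Answer: Shortest path length: 12

Derivation:
BFS from (row=0, col=10) until reaching (row=6, col=4):
  Distance 0: (row=0, col=10)
  Distance 1: (row=0, col=9), (row=1, col=10)
  Distance 2: (row=0, col=8), (row=1, col=9), (row=2, col=10)
  Distance 3: (row=1, col=8)
  Distance 4: (row=2, col=8)
  Distance 5: (row=2, col=7), (row=3, col=8)
  Distance 6: (row=3, col=9), (row=4, col=8)
  Distance 7: (row=5, col=8)
  Distance 8: (row=5, col=7), (row=5, col=9), (row=6, col=8)
  Distance 9: (row=5, col=6), (row=6, col=7), (row=6, col=9)
  Distance 10: (row=5, col=5), (row=6, col=6), (row=6, col=10)
  Distance 11: (row=4, col=5), (row=6, col=5)
  Distance 12: (row=6, col=4)  <- goal reached here
One shortest path (12 moves): (row=0, col=10) -> (row=0, col=9) -> (row=0, col=8) -> (row=1, col=8) -> (row=2, col=8) -> (row=3, col=8) -> (row=4, col=8) -> (row=5, col=8) -> (row=5, col=7) -> (row=5, col=6) -> (row=5, col=5) -> (row=6, col=5) -> (row=6, col=4)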